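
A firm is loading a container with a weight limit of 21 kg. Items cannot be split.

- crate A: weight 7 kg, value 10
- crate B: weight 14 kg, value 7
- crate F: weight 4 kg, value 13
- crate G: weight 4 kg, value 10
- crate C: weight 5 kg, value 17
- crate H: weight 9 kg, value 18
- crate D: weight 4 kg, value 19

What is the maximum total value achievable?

crate A + crate F + crate C + crate D: weight 7 + 4 + 5 + 4 = 20 ≤ 21, value 10 + 13 + 17 + 19 = 59.
crate F + crate G + crate C + crate D: weight 4 + 4 + 5 + 4 = 17 ≤ 21, value 13 + 10 + 17 + 19 = 59.
crate F + crate G + crate H + crate D: weight 4 + 4 + 9 + 4 = 21 ≤ 21, value 13 + 10 + 18 + 19 = 60.
Best is crate F, crate G, crate H, and crate D with total value 60.

60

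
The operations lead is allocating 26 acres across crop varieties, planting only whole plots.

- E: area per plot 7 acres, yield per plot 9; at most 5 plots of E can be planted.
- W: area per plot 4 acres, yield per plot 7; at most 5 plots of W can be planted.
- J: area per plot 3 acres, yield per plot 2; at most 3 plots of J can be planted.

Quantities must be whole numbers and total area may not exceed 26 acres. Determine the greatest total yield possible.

5×W and 2×J: area 26 ≤ 26, yield 5·7 + 2·2 = 39.
1×E, 4×W, and 1×J: area 26 ≤ 26, yield 1·9 + 4·7 + 1·2 = 39.
Best is 39.

39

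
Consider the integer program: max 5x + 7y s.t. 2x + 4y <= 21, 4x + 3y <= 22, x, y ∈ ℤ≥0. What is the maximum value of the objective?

(x,y)=(2,4): 2·2+4·4=20≤21, 4·2+3·4=20≤22, objective 38.
(x,y)=(3,3): 2·3+4·3=18≤21, 4·3+3·3=21≤22, objective 36.
The best lattice point is (2,4), giving 38.

38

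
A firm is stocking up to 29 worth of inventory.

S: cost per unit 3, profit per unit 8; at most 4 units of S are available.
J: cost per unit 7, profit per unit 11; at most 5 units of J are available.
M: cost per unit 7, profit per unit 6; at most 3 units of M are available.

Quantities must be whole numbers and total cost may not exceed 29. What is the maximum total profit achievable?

4×S and 2×J: cost 26 ≤ 29, profit 4·8 + 2·11 = 54.
2×S and 3×J: cost 27 ≤ 29, profit 2·8 + 3·11 = 49.
Best is 54.

54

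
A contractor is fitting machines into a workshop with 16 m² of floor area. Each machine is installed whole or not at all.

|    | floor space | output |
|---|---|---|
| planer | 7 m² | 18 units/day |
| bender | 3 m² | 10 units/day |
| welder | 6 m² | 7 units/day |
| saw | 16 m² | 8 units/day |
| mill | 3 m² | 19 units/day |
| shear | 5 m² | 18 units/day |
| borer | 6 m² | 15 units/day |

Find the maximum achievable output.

Treat it as a binary knapsack problem.
Allowing fractional choices, the relaxed optimum would be about 59.9, but machines are indivisible.
planer + mill + shear: floor space 7 + 3 + 5 = 15 ≤ 16, output 18 + 19 + 18 = 55.
mill + shear + borer: floor space 3 + 5 + 6 = 14 ≤ 16, output 19 + 18 + 15 = 52.
planer + mill + borer: floor space 7 + 3 + 6 = 16 ≤ 16, output 18 + 19 + 15 = 52.
Best is planer, mill, and shear with total output 55.

55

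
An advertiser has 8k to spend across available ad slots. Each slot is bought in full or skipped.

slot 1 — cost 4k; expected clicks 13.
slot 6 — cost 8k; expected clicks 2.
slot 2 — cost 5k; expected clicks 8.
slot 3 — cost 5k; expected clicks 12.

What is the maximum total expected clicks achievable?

This is a 0-1 knapsack instance.
Allowing fractional choices, the relaxed optimum would be about 22.6, but ad slots are indivisible.
slot 1: cost 4 ≤ 8, expected clicks 13.
slot 2: cost 5 ≤ 8, expected clicks 8.
slot 3: cost 5 ≤ 8, expected clicks 12.
Best is slot 1 with total expected clicks 13.

13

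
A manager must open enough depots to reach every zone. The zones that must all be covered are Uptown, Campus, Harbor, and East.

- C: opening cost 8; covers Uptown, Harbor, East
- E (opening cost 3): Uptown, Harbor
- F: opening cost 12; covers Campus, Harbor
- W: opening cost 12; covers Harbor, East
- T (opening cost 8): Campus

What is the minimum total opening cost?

Choose C and T: together they cover Uptown, Campus, Harbor, East — every zone.
Total opening cost: 8 + 8 = 16.

16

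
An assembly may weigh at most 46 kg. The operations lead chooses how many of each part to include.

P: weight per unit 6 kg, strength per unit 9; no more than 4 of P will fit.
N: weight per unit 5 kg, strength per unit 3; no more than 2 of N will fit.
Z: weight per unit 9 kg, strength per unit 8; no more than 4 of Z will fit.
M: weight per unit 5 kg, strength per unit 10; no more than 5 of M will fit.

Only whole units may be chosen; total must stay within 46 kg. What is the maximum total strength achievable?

M has the best ratio (10/5); taking only M gives at most 5×10 = 50 (stopped by the supply cap of 5).
Mixing does better — 3×P and 5×M: weight 43 ≤ 46, strength 3·9 + 5·10 = 77.

77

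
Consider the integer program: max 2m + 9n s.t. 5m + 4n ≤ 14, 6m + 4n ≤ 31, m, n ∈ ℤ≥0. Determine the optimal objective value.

(m,n)=(0,3) is feasible, giving 27.
(m,n)=(1,2) is feasible, giving 20.
(m,n)=(0,2) is feasible, giving 18.
The best lattice point is (0,3), giving 27.

27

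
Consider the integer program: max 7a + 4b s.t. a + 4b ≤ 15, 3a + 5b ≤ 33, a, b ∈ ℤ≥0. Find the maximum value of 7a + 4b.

77

(a,b)=(11,0): 1·11+4·0=11≤15, 3·11+5·0=33≤33, objective 77.
(a,b)=(10,0): 1·10+4·0=10≤15, 3·10+5·0=30≤33, objective 70.
The best lattice point is (11,0), giving 77.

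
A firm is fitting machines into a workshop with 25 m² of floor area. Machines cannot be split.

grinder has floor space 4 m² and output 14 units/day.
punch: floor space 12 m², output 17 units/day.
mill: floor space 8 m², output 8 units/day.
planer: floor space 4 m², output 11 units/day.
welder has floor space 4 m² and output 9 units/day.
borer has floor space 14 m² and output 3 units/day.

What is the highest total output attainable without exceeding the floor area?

51

This is an integer program with binary decision variables.
Allowing fractional choices, the relaxed optimum would be about 52.0, but machines are indivisible.
grinder + punch + planer: floor space 4 + 12 + 4 = 20 ≤ 25, output 14 + 17 + 11 = 42.
grinder + punch + planer + welder: floor space 4 + 12 + 4 + 4 = 24 ≤ 25, output 14 + 17 + 11 + 9 = 51.
Best is grinder, punch, planer, and welder with total output 51.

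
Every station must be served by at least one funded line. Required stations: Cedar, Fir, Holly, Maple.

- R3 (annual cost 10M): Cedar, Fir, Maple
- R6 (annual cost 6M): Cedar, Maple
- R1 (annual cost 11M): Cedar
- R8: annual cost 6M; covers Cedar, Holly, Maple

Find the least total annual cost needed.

Choose R3 and R8: together they cover Cedar, Fir, Holly, Maple — every station.
Total annual cost: 10 + 6 = 16.
No cover costs less than 16.

16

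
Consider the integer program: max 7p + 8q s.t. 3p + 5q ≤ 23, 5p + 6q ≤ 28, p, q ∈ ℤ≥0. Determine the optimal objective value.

38

The continuous relaxation peaks at (5.6, 0) with value 39.20; rounding to a feasible lattice point costs some objective.
(p,q)=(2,3): 3·2+5·3=21≤23, 5·2+6·3=28≤28, objective 38.
(p,q)=(3,2): 3·3+5·2=19≤23, 5·3+6·2=27≤28, objective 37.
(p,q)=(4,1): 3·4+5·1=17≤23, 5·4+6·1=26≤28, objective 36.
No feasible integer point exceeds 38.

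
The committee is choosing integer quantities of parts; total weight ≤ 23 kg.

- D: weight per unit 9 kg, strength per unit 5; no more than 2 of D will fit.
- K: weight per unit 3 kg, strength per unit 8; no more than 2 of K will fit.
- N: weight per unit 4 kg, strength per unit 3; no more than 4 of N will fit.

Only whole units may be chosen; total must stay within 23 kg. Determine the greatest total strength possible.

28

1×D, 2×K, and 2×N: weight 23 ≤ 23, strength 1·5 + 2·8 + 2·3 = 27.
2×K and 4×N: weight 22 ≤ 23, strength 2·8 + 4·3 = 28.
Best is 28.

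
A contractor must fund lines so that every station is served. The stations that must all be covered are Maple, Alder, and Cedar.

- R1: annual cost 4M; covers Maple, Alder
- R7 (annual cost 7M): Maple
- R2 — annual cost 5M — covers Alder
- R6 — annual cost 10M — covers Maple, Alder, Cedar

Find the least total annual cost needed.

This is an integer covering problem.
The greedy cost-per-new-station heuristic would pick R1 and R6 for 14, but a cheaper cover exists.
R6 alone covers Maple, Alder, Cedar — every station.
Total annual cost: 10.
No cover costs less than 10.

10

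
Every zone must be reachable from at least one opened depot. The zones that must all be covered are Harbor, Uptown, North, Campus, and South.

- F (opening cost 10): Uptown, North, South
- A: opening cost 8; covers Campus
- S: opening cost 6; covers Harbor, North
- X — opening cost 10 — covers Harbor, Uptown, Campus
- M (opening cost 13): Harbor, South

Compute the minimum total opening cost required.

20

Choose F and X: together they cover Harbor, Uptown, North, Campus, South — every zone.
Total opening cost: 10 + 10 = 20.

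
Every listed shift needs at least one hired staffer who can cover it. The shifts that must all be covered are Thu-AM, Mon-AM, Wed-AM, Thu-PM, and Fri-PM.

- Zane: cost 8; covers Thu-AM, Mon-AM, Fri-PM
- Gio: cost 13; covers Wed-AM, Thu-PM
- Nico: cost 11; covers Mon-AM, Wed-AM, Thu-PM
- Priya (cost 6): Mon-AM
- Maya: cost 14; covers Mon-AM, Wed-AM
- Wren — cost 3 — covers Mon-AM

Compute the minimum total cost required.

This is an integer covering problem.
Choose Zane and Nico: together they cover Thu-AM, Mon-AM, Wed-AM, Thu-PM, Fri-PM — every shift.
Total cost: 8 + 11 = 19.
No cover costs less than 19.

19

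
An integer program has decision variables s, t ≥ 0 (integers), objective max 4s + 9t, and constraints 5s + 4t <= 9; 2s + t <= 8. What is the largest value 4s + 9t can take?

18

(s,t)=(0,2): 5·0+4·2=8≤9, 2·0+1·2=2≤8, objective 18.
(s,t)=(1,1): 5·1+4·1=9≤9, 2·1+1·1=3≤8, objective 13.
(s,t)=(0,1): 5·0+4·1=4≤9, 2·0+1·1=1≤8, objective 9.
The best lattice point is (0,2), giving 18.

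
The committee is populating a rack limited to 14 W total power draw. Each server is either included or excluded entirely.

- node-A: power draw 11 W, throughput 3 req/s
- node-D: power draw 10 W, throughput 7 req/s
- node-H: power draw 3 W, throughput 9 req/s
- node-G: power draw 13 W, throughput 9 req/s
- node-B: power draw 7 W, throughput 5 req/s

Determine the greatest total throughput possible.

16

Allowing fractional choices, the relaxed optimum would be about 16.8, but servers are indivisible.
node-D + node-H: power draw 10 + 3 = 13 ≤ 14, throughput 7 + 9 = 16.
node-H + node-B: power draw 3 + 7 = 10 ≤ 14, throughput 9 + 5 = 14.
Best is node-D and node-H with total throughput 16.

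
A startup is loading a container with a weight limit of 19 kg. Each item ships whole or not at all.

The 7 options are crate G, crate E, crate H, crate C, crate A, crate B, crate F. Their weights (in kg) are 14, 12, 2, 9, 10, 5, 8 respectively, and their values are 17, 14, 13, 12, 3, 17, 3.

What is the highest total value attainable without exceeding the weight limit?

44

crate H + crate C + crate B: weight 2 + 9 + 5 = 16 ≤ 19, value 13 + 12 + 17 = 42.
crate E + crate H + crate B: weight 12 + 2 + 5 = 19 ≤ 19, value 14 + 13 + 17 = 44.
crate G + crate B: weight 14 + 5 = 19 ≤ 19, value 17 + 17 = 34.
Best is crate E, crate H, and crate B with total value 44.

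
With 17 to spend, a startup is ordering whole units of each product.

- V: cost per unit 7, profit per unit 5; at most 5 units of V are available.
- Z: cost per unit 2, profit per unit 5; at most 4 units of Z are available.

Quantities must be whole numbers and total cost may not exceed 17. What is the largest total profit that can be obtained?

1×V and 4×Z: cost 15 ≤ 17, profit 1·5 + 4·5 = 25.
4×Z: cost 8 ≤ 17, profit 4·5 = 20.
Best is 25.

25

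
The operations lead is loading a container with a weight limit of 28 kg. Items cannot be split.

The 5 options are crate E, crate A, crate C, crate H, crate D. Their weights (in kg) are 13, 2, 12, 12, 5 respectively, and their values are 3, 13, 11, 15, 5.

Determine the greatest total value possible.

39

Allowing fractional choices, the relaxed optimum would be about 41.2, but items are indivisible.
crate A + crate C + crate H: weight 2 + 12 + 12 = 26 ≤ 28, value 13 + 11 + 15 = 39.
crate A + crate H + crate D: weight 2 + 12 + 5 = 19 ≤ 28, value 13 + 15 + 5 = 33.
Best is crate A, crate C, and crate H with total value 39.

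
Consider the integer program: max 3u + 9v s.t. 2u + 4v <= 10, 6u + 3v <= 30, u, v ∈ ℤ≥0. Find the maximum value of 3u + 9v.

21

(u,v)=(1,2): 2·1+4·2=10≤10, 6·1+3·2=12≤30, objective 21.
(u,v)=(0,2): 2·0+4·2=8≤10, 6·0+3·2=6≤30, objective 18.
(u,v)=(2,1): 2·2+4·1=8≤10, 6·2+3·1=15≤30, objective 15.
The best lattice point is (1,2), giving 21.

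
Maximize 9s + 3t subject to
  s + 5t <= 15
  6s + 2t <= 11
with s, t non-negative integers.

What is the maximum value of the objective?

15

(s,t)=(1,2): 1·1+5·2=11≤15, 6·1+2·2=10≤11, objective 15.
(s,t)=(1,1): 1·1+5·1=6≤15, 6·1+2·1=8≤11, objective 12.
(s,t)=(0,3): 1·0+5·3=15≤15, 6·0+2·3=6≤11, objective 9.
No feasible integer point exceeds 15.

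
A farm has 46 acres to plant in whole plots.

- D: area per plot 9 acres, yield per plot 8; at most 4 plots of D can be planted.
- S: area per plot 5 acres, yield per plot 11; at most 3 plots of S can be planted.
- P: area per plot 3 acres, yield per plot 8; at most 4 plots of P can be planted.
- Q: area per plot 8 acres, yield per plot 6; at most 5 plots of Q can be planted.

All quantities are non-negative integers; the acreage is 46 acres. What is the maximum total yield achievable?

This is a bounded integer knapsack.
P has the best ratio (8/3); taking only P gives at most 4×8 = 32 (stopped by the supply cap of 4).
Mixing does better — 2×D, 3×S, and 4×P: area 45 ≤ 46, yield 2·8 + 3·11 + 4·8 = 81.

81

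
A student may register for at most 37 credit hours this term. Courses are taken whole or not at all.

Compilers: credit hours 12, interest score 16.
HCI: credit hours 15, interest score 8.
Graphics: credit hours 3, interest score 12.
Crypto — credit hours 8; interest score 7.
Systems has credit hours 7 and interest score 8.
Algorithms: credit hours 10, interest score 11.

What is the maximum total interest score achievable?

47

Compilers + Graphics + Crypto + Algorithms: credit hours 12 + 3 + 8 + 10 = 33 ≤ 37, interest score 16 + 12 + 7 + 11 = 46.
Compilers + HCI + Graphics + Systems: credit hours 12 + 15 + 3 + 7 = 37 ≤ 37, interest score 16 + 8 + 12 + 8 = 44.
Compilers + Graphics + Systems + Algorithms: credit hours 12 + 3 + 7 + 10 = 32 ≤ 37, interest score 16 + 12 + 8 + 11 = 47.
Best is Compilers, Graphics, Systems, and Algorithms with total interest score 47.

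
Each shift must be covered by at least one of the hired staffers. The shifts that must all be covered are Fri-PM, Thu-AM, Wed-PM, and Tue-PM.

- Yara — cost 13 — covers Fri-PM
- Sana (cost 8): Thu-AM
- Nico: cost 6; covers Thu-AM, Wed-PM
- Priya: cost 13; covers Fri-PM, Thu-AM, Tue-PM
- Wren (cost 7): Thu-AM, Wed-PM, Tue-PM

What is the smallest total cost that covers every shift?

19

This is an integer covering problem.
Choose Nico and Priya: together they cover Fri-PM, Thu-AM, Wed-PM, Tue-PM — every shift.
Total cost: 6 + 13 = 19.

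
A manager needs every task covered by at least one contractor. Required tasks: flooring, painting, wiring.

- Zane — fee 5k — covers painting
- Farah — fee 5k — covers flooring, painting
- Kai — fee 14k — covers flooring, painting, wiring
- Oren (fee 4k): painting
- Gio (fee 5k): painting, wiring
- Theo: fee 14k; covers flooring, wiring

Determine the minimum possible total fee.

Choose Farah and Gio: together they cover flooring, painting, wiring — every task.
Total fee: 5 + 5 = 10.
No cover costs less than 10.

10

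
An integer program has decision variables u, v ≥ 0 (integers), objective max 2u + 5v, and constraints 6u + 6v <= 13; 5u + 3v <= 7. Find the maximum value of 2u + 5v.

10

Relaxing integrality, the LP optimum is 10.83 at (u,v) = (0, 2.17), which is not an integer point.
(u,v)=(0,2): 6·0+6·2=12≤13, 5·0+3·2=6≤7, objective 10.
(u,v)=(0,1): 6·0+6·1=6≤13, 5·0+3·1=3≤7, objective 5.
The best lattice point is (0,2), giving 10.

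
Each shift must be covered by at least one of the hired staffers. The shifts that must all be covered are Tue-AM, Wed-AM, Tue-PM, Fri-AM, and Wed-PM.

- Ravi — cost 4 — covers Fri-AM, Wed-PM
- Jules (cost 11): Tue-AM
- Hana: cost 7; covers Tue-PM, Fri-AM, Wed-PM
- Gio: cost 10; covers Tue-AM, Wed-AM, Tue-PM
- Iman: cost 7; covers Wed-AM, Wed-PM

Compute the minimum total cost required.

Choose Ravi and Gio: together they cover Tue-AM, Wed-AM, Tue-PM, Fri-AM, Wed-PM — every shift.
Total cost: 4 + 10 = 14.

14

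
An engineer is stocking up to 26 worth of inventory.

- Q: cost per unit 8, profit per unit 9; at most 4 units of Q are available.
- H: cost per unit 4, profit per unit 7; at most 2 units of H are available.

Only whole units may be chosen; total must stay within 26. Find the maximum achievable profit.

H has the best ratio (7/4); taking only H gives at most 2×7 = 14 (stopped by the supply cap of 2).
Mixing does better — 2×Q and 2×H: cost 24 ≤ 26, profit 2·9 + 2·7 = 32.

32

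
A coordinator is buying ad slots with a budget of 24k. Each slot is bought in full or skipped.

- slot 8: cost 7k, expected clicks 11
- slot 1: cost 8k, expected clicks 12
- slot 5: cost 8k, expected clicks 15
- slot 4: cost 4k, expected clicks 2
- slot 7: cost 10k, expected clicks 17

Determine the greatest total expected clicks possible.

Allowing fractional choices, the relaxed optimum would be about 41.4, but ad slots are indivisible.
slot 5 + slot 4 + slot 7: cost 8 + 4 + 10 = 22 ≤ 24, expected clicks 15 + 2 + 17 = 34.
slot 8 + slot 1 + slot 5: cost 7 + 8 + 8 = 23 ≤ 24, expected clicks 11 + 12 + 15 = 38.
Best is slot 8, slot 1, and slot 5 with total expected clicks 38.

38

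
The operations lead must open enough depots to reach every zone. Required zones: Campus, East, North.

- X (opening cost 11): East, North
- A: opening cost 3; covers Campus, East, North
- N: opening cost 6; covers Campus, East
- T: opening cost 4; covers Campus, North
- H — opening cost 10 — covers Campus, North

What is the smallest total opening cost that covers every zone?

3

This is a weighted set-cover instance.
A alone covers Campus, East, North — every zone.
Total opening cost: 3.
No cover costs less than 3.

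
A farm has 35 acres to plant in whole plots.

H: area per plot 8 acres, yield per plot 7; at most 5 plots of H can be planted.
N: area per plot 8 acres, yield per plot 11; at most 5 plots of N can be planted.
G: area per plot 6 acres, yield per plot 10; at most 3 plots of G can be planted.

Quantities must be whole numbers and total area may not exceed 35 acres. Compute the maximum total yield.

52

Take 2×N and 3×G: area 34 ≤ 35, yield 2·11 + 3·10 = 52.
G has the best ratio (10/6) and is taken to its limit of 3; remaining capacity is filled optimally with the others.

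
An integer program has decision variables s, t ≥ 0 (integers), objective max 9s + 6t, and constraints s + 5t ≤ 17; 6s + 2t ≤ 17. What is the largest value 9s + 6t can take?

(s,t)=(2,2): 1·2+5·2=12≤17, 6·2+2·2=16≤17, objective 30.
(s,t)=(1,3): 1·1+5·3=16≤17, 6·1+2·3=12≤17, objective 27.
(s,t)=(2,1): 1·2+5·1=7≤17, 6·2+2·1=14≤17, objective 24.
(s,t)=(1,2): 1·1+5·2=11≤17, 6·1+2·2=10≤17, objective 21.
The best lattice point is (2,2), giving 30.

30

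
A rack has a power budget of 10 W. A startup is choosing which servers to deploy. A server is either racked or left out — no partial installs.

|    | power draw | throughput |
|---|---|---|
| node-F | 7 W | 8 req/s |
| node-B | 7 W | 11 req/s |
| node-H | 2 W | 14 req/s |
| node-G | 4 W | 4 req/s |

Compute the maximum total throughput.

25

Treat it as a binary knapsack problem.
Allowing fractional choices, the relaxed optimum would be about 26.1, but servers are indivisible.
node-B + node-H: power draw 7 + 2 = 9 ≤ 10, throughput 11 + 14 = 25.
node-F + node-H: power draw 7 + 2 = 9 ≤ 10, throughput 8 + 14 = 22.
Best is node-B and node-H with total throughput 25.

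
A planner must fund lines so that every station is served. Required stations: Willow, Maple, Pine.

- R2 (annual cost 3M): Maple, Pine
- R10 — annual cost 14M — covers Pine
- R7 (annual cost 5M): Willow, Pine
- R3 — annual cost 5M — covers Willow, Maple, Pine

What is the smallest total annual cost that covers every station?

The greedy cost-per-new-station heuristic would pick R2 and R7 for 8, but a cheaper cover exists.
R3 alone covers Willow, Maple, Pine — every station.
Total annual cost: 5.
No cover costs less than 5.

5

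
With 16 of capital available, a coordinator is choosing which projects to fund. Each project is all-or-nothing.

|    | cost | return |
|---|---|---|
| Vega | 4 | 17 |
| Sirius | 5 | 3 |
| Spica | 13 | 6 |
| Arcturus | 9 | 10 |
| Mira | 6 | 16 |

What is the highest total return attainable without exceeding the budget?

36

This is an integer program with binary decision variables.
Take Vega, Sirius, and Mira: cost 4 + 5 + 6 = 15 ≤ 16, return 17 + 3 + 16 = 36.
No other feasible combination does better.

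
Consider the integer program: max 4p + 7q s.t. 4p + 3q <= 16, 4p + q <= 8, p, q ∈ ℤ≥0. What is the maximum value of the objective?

35

Relaxing integrality, the LP optimum is 37.33 at (p,q) = (0, 5.33), which is not an integer point.
(p,q)=(0,5): 4·0+3·5=15≤16, 4·0+1·5=5≤8, objective 35.
(p,q)=(1,4): 4·1+3·4=16≤16, 4·1+1·4=8≤8, objective 32.
No feasible integer point exceeds 35.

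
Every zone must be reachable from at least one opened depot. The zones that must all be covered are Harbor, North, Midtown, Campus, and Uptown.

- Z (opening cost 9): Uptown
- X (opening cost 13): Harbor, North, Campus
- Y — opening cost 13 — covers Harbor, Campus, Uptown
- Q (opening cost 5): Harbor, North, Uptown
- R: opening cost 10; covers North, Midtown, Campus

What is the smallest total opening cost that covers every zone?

This is an integer covering problem.
Choose Q and R: together they cover Harbor, North, Midtown, Campus, Uptown — every zone.
Total opening cost: 5 + 10 = 15.
No cover costs less than 15.

15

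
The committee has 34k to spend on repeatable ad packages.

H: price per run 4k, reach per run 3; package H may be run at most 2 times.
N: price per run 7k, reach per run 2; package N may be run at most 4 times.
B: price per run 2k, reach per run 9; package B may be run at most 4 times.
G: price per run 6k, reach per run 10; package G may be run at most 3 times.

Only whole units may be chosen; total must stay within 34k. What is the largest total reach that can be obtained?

72

Take 2×H, 4×B, and 3×G: price 34 ≤ 34, reach 2·3 + 4·9 + 3·10 = 72.
B has the best ratio (9/2) and is taken to its limit of 4; remaining capacity is filled optimally with the others.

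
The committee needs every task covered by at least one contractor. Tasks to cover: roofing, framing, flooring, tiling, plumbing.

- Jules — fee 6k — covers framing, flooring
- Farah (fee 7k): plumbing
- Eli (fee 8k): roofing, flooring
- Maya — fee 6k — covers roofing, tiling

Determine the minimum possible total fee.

19

Choose Jules, Farah, and Maya: together they cover roofing, framing, flooring, tiling, plumbing — every task.
Total fee: 6 + 7 + 6 = 19.
No cover costs less than 19.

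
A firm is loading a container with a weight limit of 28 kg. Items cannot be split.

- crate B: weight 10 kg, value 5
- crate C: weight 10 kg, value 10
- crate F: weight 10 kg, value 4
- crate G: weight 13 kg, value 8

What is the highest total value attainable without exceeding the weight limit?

crate C + crate G: weight 10 + 13 = 23 ≤ 28, value 10 + 8 = 18.
crate B + crate C: weight 10 + 10 = 20 ≤ 28, value 5 + 10 = 15.
Best is crate C and crate G with total value 18.

18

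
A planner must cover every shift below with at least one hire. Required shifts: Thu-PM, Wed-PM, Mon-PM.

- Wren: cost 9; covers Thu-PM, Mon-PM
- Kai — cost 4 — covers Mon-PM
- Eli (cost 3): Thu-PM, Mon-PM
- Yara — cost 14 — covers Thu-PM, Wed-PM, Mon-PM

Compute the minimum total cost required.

The greedy cost-per-new-shift heuristic would pick Eli and Yara for 17, but a cheaper cover exists.
Yara alone covers Thu-PM, Wed-PM, Mon-PM — every shift.
Total cost: 14.
No cover costs less than 14.

14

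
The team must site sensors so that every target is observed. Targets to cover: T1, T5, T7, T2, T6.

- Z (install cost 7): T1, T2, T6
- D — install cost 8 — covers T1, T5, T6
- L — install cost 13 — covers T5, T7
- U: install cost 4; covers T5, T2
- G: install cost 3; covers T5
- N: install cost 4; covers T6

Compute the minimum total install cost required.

20

This is a weighted set-cover instance.
The greedy cost-per-new-target heuristic would pick U, Z, and L for 24, but a cheaper cover exists.
Choose Z and L: together they cover T1, T5, T7, T2, T6 — every target.
Total install cost: 7 + 13 = 20.
No cover costs less than 20.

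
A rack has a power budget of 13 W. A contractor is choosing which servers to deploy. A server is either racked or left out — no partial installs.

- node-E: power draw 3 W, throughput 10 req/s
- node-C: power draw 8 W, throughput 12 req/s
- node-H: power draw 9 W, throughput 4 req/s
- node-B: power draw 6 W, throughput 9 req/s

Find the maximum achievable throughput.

This is an integer program with binary decision variables.
Allowing fractional choices, the relaxed optimum would be about 25.0, but servers are indivisible.
node-E + node-C: power draw 3 + 8 = 11 ≤ 13, throughput 10 + 12 = 22.
node-E + node-B: power draw 3 + 6 = 9 ≤ 13, throughput 10 + 9 = 19.
node-E + node-H: power draw 3 + 9 = 12 ≤ 13, throughput 10 + 4 = 14.
Best is node-E and node-C with total throughput 22.

22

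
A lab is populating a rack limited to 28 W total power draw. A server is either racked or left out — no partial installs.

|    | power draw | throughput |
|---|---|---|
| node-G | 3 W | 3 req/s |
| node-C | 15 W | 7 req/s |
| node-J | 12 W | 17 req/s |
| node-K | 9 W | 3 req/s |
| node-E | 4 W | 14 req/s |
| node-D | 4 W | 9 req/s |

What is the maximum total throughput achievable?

Take node-G, node-J, node-E, and node-D: power draw 3 + 12 + 4 + 4 = 23 ≤ 28, throughput 3 + 17 + 14 + 9 = 43.
No other feasible combination does better.

43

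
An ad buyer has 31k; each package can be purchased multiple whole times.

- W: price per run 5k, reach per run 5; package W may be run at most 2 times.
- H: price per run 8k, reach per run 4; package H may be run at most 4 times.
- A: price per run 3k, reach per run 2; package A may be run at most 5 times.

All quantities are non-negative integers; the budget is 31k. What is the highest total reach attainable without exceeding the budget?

22

2×W and 5×A: price 25 ≤ 31, reach 2·5 + 5·2 = 20.
2×W, 1×H, and 4×A: price 30 ≤ 31, reach 2·5 + 1·4 + 4·2 = 22.
Best is 22.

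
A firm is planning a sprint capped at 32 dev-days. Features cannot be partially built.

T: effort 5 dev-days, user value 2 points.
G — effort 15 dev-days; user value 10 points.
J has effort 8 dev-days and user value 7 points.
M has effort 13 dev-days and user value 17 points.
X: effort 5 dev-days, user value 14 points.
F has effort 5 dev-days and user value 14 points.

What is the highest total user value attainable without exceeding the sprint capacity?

Take J, M, X, and F: effort 8 + 13 + 5 + 5 = 31 ≤ 32, user value 7 + 17 + 14 + 14 = 52.
No other feasible combination does better.

52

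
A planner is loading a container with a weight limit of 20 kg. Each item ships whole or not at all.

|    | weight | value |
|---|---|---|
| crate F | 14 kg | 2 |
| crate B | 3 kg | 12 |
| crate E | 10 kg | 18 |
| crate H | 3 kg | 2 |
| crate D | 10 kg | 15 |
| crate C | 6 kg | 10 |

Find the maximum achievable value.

40

crate E + crate D: weight 10 + 10 = 20 ≤ 20, value 18 + 15 = 33.
crate B + crate D + crate C: weight 3 + 10 + 6 = 19 ≤ 20, value 12 + 15 + 10 = 37.
crate B + crate E + crate C: weight 3 + 10 + 6 = 19 ≤ 20, value 12 + 18 + 10 = 40.
Best is crate B, crate E, and crate C with total value 40.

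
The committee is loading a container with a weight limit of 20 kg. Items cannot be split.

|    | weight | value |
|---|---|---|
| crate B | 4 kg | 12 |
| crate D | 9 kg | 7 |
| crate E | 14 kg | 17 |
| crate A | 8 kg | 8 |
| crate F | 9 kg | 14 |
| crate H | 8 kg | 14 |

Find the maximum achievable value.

Take crate B, crate A, and crate H: weight 4 + 8 + 8 = 20 ≤ 20, value 12 + 8 + 14 = 34.
No other feasible combination does better.

34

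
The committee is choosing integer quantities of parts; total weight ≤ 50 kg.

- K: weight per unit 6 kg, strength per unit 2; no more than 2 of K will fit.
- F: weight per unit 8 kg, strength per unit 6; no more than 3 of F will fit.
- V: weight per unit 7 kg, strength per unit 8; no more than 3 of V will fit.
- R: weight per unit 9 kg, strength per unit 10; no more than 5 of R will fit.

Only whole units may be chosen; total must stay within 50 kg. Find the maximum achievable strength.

2×V and 4×R: weight 50 ≤ 50, strength 2·8 + 4·10 = 56.
3×V and 3×R: weight 48 ≤ 50, strength 3·8 + 3·10 = 54.
Best is 56.

56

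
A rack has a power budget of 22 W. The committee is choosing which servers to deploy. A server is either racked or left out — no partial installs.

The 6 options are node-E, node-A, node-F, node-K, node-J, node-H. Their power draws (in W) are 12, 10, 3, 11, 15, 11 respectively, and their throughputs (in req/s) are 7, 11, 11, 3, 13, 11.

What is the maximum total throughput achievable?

Allowing fractional choices, the relaxed optimum would be about 31.0, but servers are indivisible.
node-F + node-J: power draw 3 + 15 = 18 ≤ 22, throughput 11 + 13 = 24.
node-A + node-F: power draw 10 + 3 = 13 ≤ 22, throughput 11 + 11 = 22.
Best is node-F and node-J with total throughput 24.

24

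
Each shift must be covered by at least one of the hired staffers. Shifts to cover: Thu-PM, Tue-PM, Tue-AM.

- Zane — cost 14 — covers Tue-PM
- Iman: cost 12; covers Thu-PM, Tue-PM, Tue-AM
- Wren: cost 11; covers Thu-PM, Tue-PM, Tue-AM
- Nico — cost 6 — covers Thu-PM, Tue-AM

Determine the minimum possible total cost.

The greedy cost-per-new-shift heuristic would pick Nico and Wren for 17, but a cheaper cover exists.
Wren alone covers Thu-PM, Tue-PM, Tue-AM — every shift.
Total cost: 11.
No cover costs less than 11.

11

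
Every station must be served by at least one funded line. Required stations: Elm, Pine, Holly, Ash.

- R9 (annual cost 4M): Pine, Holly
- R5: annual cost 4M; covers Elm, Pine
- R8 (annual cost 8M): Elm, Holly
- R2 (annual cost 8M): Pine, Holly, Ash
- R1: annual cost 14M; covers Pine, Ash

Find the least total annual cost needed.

12

This is a weighted set-cover instance.
The greedy cost-per-new-station heuristic would pick R9, R5, and R2 for 16, but a cheaper cover exists.
Choose R5 and R2: together they cover Elm, Pine, Holly, Ash — every station.
Total annual cost: 4 + 8 = 12.
No cover costs less than 12.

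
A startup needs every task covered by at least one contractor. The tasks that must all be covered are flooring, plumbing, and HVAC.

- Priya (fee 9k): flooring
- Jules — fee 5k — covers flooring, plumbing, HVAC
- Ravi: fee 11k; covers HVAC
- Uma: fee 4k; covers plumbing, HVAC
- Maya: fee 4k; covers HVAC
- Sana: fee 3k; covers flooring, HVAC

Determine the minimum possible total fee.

5

The greedy cost-per-new-task heuristic would pick Sana and Uma for 7, but a cheaper cover exists.
Jules alone covers flooring, plumbing, HVAC — every task.
Total fee: 5.
No cover costs less than 5.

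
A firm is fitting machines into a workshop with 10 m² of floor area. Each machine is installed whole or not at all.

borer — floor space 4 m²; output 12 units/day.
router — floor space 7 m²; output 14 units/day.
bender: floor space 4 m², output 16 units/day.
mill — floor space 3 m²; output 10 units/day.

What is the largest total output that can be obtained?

Treat it as a binary knapsack problem.
Take borer and bender: floor space 4 + 4 = 8 ≤ 10, output 12 + 16 = 28.
No other feasible combination does better.

28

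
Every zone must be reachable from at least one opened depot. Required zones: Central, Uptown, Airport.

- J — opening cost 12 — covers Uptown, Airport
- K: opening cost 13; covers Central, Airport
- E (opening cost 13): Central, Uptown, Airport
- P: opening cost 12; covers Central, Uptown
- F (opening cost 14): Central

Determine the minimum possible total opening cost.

E alone covers Central, Uptown, Airport — every zone.
Total opening cost: 13.
No cover costs less than 13.

13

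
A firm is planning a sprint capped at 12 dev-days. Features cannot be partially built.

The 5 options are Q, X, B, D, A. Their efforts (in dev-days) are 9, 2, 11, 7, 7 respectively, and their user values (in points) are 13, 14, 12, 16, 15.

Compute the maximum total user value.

30

Take X and D: effort 2 + 7 = 9 ≤ 12, user value 14 + 16 = 30.
No other feasible combination does better.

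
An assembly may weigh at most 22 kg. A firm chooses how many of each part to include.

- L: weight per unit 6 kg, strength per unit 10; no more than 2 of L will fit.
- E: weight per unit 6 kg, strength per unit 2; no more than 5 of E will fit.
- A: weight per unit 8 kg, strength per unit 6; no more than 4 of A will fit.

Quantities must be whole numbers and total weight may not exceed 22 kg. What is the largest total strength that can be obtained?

1×L and 2×A: weight 22 ≤ 22, strength 1·10 + 2·6 = 22.
2×L and 1×A: weight 20 ≤ 22, strength 2·10 + 1·6 = 26.
Best is 26.

26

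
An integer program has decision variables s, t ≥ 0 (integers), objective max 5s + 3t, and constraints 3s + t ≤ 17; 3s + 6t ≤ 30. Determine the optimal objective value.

(s,t)=(5,2) is feasible, giving 31.
(s,t)=(4,3) is feasible, giving 29.
No feasible integer point exceeds 31.

31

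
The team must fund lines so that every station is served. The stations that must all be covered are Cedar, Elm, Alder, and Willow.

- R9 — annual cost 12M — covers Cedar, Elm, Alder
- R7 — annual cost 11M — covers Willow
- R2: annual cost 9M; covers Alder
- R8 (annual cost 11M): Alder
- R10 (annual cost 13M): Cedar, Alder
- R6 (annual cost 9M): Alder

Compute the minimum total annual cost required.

23

This is an integer covering problem.
Choose R9 and R7: together they cover Cedar, Elm, Alder, Willow — every station.
Total annual cost: 12 + 11 = 23.
No cover costs less than 23.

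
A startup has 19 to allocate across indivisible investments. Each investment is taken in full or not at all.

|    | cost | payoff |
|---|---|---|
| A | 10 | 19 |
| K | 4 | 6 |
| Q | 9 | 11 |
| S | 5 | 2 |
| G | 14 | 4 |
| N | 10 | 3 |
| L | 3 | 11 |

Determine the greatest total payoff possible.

36

Allowing fractional choices, the relaxed optimum would be about 38.4, but investments are indivisible.
A + S + L: cost 10 + 5 + 3 = 18 ≤ 19, payoff 19 + 2 + 11 = 32.
A + L: cost 10 + 3 = 13 ≤ 19, payoff 19 + 11 = 30.
A + K + L: cost 10 + 4 + 3 = 17 ≤ 19, payoff 19 + 6 + 11 = 36.
Best is A, K, and L with total payoff 36.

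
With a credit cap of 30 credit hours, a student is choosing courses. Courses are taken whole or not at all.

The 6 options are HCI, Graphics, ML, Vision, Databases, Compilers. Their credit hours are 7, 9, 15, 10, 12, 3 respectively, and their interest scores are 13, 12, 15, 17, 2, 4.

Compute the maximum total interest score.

46

Allowing fractional choices, the relaxed optimum would be about 47.0, but courses are indivisible.
HCI + Graphics + Vision: credit hours 7 + 9 + 10 = 26 ≤ 30, interest score 13 + 12 + 17 = 42.
HCI + Graphics + Vision + Compilers: credit hours 7 + 9 + 10 + 3 = 29 ≤ 30, interest score 13 + 12 + 17 + 4 = 46.
ML + Vision + Compilers: credit hours 15 + 10 + 3 = 28 ≤ 30, interest score 15 + 17 + 4 = 36.
Best is HCI, Graphics, Vision, and Compilers with total interest score 46.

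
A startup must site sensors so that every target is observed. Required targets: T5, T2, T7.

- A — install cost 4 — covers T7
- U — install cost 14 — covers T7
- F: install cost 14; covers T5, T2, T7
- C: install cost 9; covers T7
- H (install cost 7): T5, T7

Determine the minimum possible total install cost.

This is a weighted set-cover instance.
The greedy cost-per-new-target heuristic would pick H and F for 21, but a cheaper cover exists.
F alone covers T5, T2, T7 — every target.
Total install cost: 14.
No cover costs less than 14.

14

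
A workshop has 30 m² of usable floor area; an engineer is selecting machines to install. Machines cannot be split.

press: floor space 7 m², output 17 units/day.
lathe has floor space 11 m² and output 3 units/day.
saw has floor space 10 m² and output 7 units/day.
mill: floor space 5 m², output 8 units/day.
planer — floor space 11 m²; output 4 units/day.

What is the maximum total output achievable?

32

Allowing fractional choices, the relaxed optimum would be about 34.9, but machines are indivisible.
press + mill + planer: floor space 7 + 5 + 11 = 23 ≤ 30, output 17 + 8 + 4 = 29.
press + lathe + mill: floor space 7 + 11 + 5 = 23 ≤ 30, output 17 + 3 + 8 = 28.
press + saw + mill: floor space 7 + 10 + 5 = 22 ≤ 30, output 17 + 7 + 8 = 32.
Best is press, saw, and mill with total output 32.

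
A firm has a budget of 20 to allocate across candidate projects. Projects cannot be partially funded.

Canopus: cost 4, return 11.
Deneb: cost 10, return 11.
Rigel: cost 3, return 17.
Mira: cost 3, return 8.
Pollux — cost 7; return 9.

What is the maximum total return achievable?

Take Canopus, Deneb, Rigel, and Mira: cost 4 + 10 + 3 + 3 = 20 ≤ 20, return 11 + 11 + 17 + 8 = 47.
No other feasible combination does better.

47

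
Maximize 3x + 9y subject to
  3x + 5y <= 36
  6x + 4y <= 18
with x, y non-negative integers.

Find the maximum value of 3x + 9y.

36

The continuous relaxation peaks at (0, 4.5) with value 40.50; rounding to a feasible lattice point costs some objective.
(x,y)=(0,4) is feasible, giving 36.
(x,y)=(1,3) is feasible, giving 30.
Maximum is 36 at (x,y)=(0,4).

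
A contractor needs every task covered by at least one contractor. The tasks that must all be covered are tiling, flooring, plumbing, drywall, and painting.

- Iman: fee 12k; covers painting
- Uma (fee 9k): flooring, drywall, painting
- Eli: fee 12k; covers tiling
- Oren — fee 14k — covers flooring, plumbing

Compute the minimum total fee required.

This is an integer covering problem.
Choose Uma, Eli, and Oren: together they cover tiling, flooring, plumbing, drywall, painting — every task.
Total fee: 9 + 12 + 14 = 35.
No cover costs less than 35.

35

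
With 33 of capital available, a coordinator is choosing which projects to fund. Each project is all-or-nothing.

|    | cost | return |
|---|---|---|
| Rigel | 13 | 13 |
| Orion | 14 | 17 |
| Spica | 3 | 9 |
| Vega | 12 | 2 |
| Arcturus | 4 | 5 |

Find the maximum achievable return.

39

Treat it as a binary knapsack problem.
Allowing fractional choices, the relaxed optimum would be about 43.0, but projects are indivisible.
Rigel + Orion + Spica: cost 13 + 14 + 3 = 30 ≤ 33, return 13 + 17 + 9 = 39.
Orion + Spica + Vega + Arcturus: cost 14 + 3 + 12 + 4 = 33 ≤ 33, return 17 + 9 + 2 + 5 = 33.
Rigel + Orion + Arcturus: cost 13 + 14 + 4 = 31 ≤ 33, return 13 + 17 + 5 = 35.
Best is Rigel, Orion, and Spica with total return 39.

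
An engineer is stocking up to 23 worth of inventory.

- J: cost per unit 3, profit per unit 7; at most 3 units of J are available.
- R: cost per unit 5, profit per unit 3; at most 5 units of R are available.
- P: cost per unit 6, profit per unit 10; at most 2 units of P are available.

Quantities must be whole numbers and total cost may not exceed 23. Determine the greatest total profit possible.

2×J, 1×R, and 2×P: cost 23 ≤ 23, profit 2·7 + 1·3 + 2·10 = 37.
3×J and 2×P: cost 21 ≤ 23, profit 3·7 + 2·10 = 41.
Best is 41.

41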